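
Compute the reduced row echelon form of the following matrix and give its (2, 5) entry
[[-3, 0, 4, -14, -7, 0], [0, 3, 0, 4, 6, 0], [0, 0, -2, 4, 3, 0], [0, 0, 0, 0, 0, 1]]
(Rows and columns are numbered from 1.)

R1 → -1/3·R1
  [ 1  0  -4/3  14/3  7/3  0 ]
  [ 0  3     0     4    6  0 ]
  [ 0  0    -2     4    3  0 ]
  [ 0  0     0     0    0  1 ]
R2 → 1/3·R2
  [ 1  0  -4/3  14/3  7/3  0 ]
  [ 0  1     0   4/3    2  0 ]
  [ 0  0    -2     4    3  0 ]
  [ 0  0     0     0    0  1 ]
R3 → -1/2·R3
  [ 1  0  -4/3  14/3   7/3  0 ]
  [ 0  1     0   4/3     2  0 ]
  [ 0  0     1    -2  -3/2  0 ]
  [ 0  0     0     0     0  1 ]
R1 → R1 + 4/3·R3
  [ 1  0  0    2   1/3  0 ]
  [ 0  1  0  4/3     2  0 ]
  [ 0  0  1   -2  -3/2  0 ]
  [ 0  0  0    0     0  1 ]

2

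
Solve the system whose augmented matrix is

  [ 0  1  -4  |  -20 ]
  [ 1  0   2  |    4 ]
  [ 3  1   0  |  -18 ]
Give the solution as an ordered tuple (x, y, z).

r1 ↔ r2
  [ 1  0   2  |    4 ]
  [ 0  1  -4  |  -20 ]
  [ 3  1   0  |  -18 ]
r3 → r3 − 3·r1
  [ 1  0   2  |    4 ]
  [ 0  1  -4  |  -20 ]
  [ 0  1  -6  |  -30 ]
r3 → r3 − r2
  [ 1  0   2  |    4 ]
  [ 0  1  -4  |  -20 ]
  [ 0  0  -2  |  -10 ]
r3 → -1/2·r3
  [ 1  0   2  |    4 ]
  [ 0  1  -4  |  -20 ]
  [ 0  0   1  |    5 ]
r2 → r2 + 4·r3
  [ 1  0  2  |  4 ]
  [ 0  1  0  |  0 ]
  [ 0  0  1  |  5 ]
r1 → r1 − 2·r3
  [ 1  0  0  |  -6 ]
  [ 0  1  0  |   0 ]
  [ 0  0  1  |   5 ]
Reading off the last column: x = -6, y = 0, z = 5.

(-6, 0, 5)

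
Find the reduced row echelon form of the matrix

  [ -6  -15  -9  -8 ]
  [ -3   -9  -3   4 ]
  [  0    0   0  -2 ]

[[1, 0, 4, 0], [0, 1, -1, 0], [0, 0, 0, 1]]

R1 ← -1/6·R1
  [  1  5/2  3/2  4/3 ]
  [ -3   -9   -3    4 ]
  [  0    0    0   -2 ]
R2 ← R2 + 3·R1
  [ 1   5/2  3/2  4/3 ]
  [ 0  -3/2  3/2    8 ]
  [ 0     0    0   -2 ]
R2 ← -2/3·R2
  [ 1  5/2  3/2    4/3 ]
  [ 0    1   -1  -16/3 ]
  [ 0    0    0     -2 ]
R3 ← -1/2·R3
  [ 1  5/2  3/2    4/3 ]
  [ 0    1   -1  -16/3 ]
  [ 0    0    0      1 ]
R2 ← R2 + 16/3·R3
  [ 1  5/2  3/2  4/3 ]
  [ 0    1   -1    0 ]
  [ 0    0    0    1 ]
R1 ← R1 − 4/3·R3
  [ 1  5/2  3/2  0 ]
  [ 0    1   -1  0 ]
  [ 0    0    0  1 ]
R1 ← R1 − 5/2·R2
  [ 1  0   4  0 ]
  [ 0  1  -1  0 ]
  [ 0  0   0  1 ]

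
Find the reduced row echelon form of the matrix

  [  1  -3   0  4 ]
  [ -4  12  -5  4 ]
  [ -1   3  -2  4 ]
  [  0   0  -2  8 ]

[[1, -3, 0, 4], [0, 0, 1, -4], [0, 0, 0, 0], [0, 0, 0, 0]]

R2 → R2 + 4·R1
R3 → R3 + R1
R2 → -1/5·R2
R3 → R3 + 2·R2
R4 → R4 + 2·R2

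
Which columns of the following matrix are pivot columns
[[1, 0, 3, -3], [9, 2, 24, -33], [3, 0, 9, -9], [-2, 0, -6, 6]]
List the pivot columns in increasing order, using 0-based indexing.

R2 -> R2 − 9·R1
  [  1  0   3  -3 ]
  [  0  2  -3  -6 ]
  [  3  0   9  -9 ]
  [ -2  0  -6   6 ]
R3 -> R3 − 3·R1
  [  1  0   3  -3 ]
  [  0  2  -3  -6 ]
  [  0  0   0   0 ]
  [ -2  0  -6   6 ]
R4 -> R4 + 2·R1
  [ 1  0   3  -3 ]
  [ 0  2  -3  -6 ]
  [ 0  0   0   0 ]
  [ 0  0   0   0 ]
R2 -> 1/2·R2
  [ 1  0     3  -3 ]
  [ 0  1  -3/2  -3 ]
  [ 0  0     0   0 ]
  [ 0  0     0   0 ]
Pivot columns are the columns containing a leading 1.

0, 1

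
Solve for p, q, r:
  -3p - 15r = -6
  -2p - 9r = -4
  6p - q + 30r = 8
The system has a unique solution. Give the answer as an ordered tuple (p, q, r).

Form the augmented matrix and row-reduce:
  [ -3   0  -15  |  -6 ]
  [ -2   0   -9  |  -4 ]
  [  6  -1   30  |   8 ]
Multiply R1 by -1/3.
Add 2 times R1 to R2.
Subtract 6 times R1 from R3.
Swap R2 and R3.
Multiply R2 by -1.
Subtract 5 times R3 from R1.
Reading off the last column: p = 2, q = 4, r = 0.

(2, 4, 0)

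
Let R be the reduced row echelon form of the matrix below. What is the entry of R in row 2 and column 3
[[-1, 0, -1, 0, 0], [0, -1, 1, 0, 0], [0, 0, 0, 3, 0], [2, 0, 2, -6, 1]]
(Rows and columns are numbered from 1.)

-1

Multiply R1 by -1.
  [ 1   0  1   0  0 ]
  [ 0  -1  1   0  0 ]
  [ 0   0  0   3  0 ]
  [ 2   0  2  -6  1 ]
Subtract 2 times R1 from R4.
  [ 1   0  1   0  0 ]
  [ 0  -1  1   0  0 ]
  [ 0   0  0   3  0 ]
  [ 0   0  0  -6  1 ]
Multiply R2 by -1.
  [ 1  0   1   0  0 ]
  [ 0  1  -1   0  0 ]
  [ 0  0   0   3  0 ]
  [ 0  0   0  -6  1 ]
Multiply R3 by 1/3.
  [ 1  0   1   0  0 ]
  [ 0  1  -1   0  0 ]
  [ 0  0   0   1  0 ]
  [ 0  0   0  -6  1 ]
Add 6 times R3 to R4.
  [ 1  0   1  0  0 ]
  [ 0  1  -1  0  0 ]
  [ 0  0   0  1  0 ]
  [ 0  0   0  0  1 ]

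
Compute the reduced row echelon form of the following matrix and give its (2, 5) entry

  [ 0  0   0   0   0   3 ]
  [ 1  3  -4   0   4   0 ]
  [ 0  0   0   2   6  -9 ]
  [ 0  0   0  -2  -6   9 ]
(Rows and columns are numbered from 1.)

R1 <-> R2
  [ 1  3  -4   0   4   0 ]
  [ 0  0   0   0   0   3 ]
  [ 0  0   0   2   6  -9 ]
  [ 0  0   0  -2  -6   9 ]
R2 <-> R3
  [ 1  3  -4   0   4   0 ]
  [ 0  0   0   2   6  -9 ]
  [ 0  0   0   0   0   3 ]
  [ 0  0   0  -2  -6   9 ]
R2 ← 1/2·R2
  [ 1  3  -4   0   4     0 ]
  [ 0  0   0   1   3  -9/2 ]
  [ 0  0   0   0   0     3 ]
  [ 0  0   0  -2  -6     9 ]
R4 ← R4 + 2·R2
  [ 1  3  -4  0  4     0 ]
  [ 0  0   0  1  3  -9/2 ]
  [ 0  0   0  0  0     3 ]
  [ 0  0   0  0  0     0 ]
R3 ← 1/3·R3
  [ 1  3  -4  0  4     0 ]
  [ 0  0   0  1  3  -9/2 ]
  [ 0  0   0  0  0     1 ]
  [ 0  0   0  0  0     0 ]
R2 ← R2 + 9/2·R3
  [ 1  3  -4  0  4  0 ]
  [ 0  0   0  1  3  0 ]
  [ 0  0   0  0  0  1 ]
  [ 0  0   0  0  0  0 ]

3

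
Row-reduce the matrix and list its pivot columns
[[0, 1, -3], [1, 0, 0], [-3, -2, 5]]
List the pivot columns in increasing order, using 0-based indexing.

0, 1, 2

ρ1 ↔ ρ2
  [  1   0   0 ]
  [  0   1  -3 ]
  [ -3  -2   5 ]
ρ3 → ρ3 + 3·ρ1
  [ 1   0   0 ]
  [ 0   1  -3 ]
  [ 0  -2   5 ]
ρ3 → ρ3 + 2·ρ2
  [ 1  0   0 ]
  [ 0  1  -3 ]
  [ 0  0  -1 ]
ρ3 → -1·ρ3
  [ 1  0   0 ]
  [ 0  1  -3 ]
  [ 0  0   1 ]
ρ2 → ρ2 + 3·ρ3
  [ 1  0  0 ]
  [ 0  1  0 ]
  [ 0  0  1 ]
Pivot columns are the columns containing a leading 1.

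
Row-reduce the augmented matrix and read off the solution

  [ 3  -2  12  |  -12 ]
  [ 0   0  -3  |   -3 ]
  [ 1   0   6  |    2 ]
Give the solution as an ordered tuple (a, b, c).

(-4, 6, 1)

Multiply r1 by 1/3.
  [ 1  -2/3   4  |  -4 ]
  [ 0     0  -3  |  -3 ]
  [ 1     0   6  |   2 ]
Subtract r1 from r3.
  [ 1  -2/3   4  |  -4 ]
  [ 0     0  -3  |  -3 ]
  [ 0   2/3   2  |   6 ]
Swap r2 and r3.
  [ 1  -2/3   4  |  -4 ]
  [ 0   2/3   2  |   6 ]
  [ 0     0  -3  |  -3 ]
Multiply r2 by 3/2.
  [ 1  -2/3   4  |  -4 ]
  [ 0     1   3  |   9 ]
  [ 0     0  -3  |  -3 ]
Multiply r3 by -1/3.
  [ 1  -2/3  4  |  -4 ]
  [ 0     1  3  |   9 ]
  [ 0     0  1  |   1 ]
Subtract 3 times r3 from r2.
  [ 1  -2/3  4  |  -4 ]
  [ 0     1  0  |   6 ]
  [ 0     0  1  |   1 ]
Subtract 4 times r3 from r1.
  [ 1  -2/3  0  |  -8 ]
  [ 0     1  0  |   6 ]
  [ 0     0  1  |   1 ]
Add 2/3 times r2 to r1.
  [ 1  0  0  |  -4 ]
  [ 0  1  0  |   6 ]
  [ 0  0  1  |   1 ]
Reading off the last column: a = -4, b = 6, c = 1.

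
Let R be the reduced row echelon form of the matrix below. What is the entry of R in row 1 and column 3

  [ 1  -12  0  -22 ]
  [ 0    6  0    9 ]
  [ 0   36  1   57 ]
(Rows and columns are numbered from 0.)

Multiply ρ2 by 1/6.
Subtract 36 times ρ2 from ρ3.
Add 12 times ρ2 to ρ1.

3/2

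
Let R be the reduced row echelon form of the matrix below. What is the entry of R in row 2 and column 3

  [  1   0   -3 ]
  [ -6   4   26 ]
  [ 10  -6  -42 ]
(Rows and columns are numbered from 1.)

2

R2 := R2 + 6·R1
  [  1   0   -3 ]
  [  0   4    8 ]
  [ 10  -6  -42 ]
R3 := R3 − 10·R1
  [ 1   0   -3 ]
  [ 0   4    8 ]
  [ 0  -6  -12 ]
R2 := 1/4·R2
  [ 1   0   -3 ]
  [ 0   1    2 ]
  [ 0  -6  -12 ]
R3 := R3 + 6·R2
  [ 1  0  -3 ]
  [ 0  1   2 ]
  [ 0  0   0 ]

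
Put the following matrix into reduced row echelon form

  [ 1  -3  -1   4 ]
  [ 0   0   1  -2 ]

R1 := R1 + R2
  [ 1  -3  0   2 ]
  [ 0   0  1  -2 ]

[[1, -3, 0, 2], [0, 0, 1, -2]]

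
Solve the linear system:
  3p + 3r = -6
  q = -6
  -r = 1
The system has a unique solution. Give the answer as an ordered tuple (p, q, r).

Form the augmented matrix and row-reduce:
  [ 3  0   3  |  -6 ]
  [ 0  1   0  |  -6 ]
  [ 0  0  -1  |   1 ]
R1 -> 1/3·R1
  [ 1  0   1  |  -2 ]
  [ 0  1   0  |  -6 ]
  [ 0  0  -1  |   1 ]
R3 -> -1·R3
  [ 1  0  1  |  -2 ]
  [ 0  1  0  |  -6 ]
  [ 0  0  1  |  -1 ]
R1 -> R1 − R3
  [ 1  0  0  |  -1 ]
  [ 0  1  0  |  -6 ]
  [ 0  0  1  |  -1 ]
Reading off the last column: p = -1, q = -6, r = -1.

(-1, -6, -1)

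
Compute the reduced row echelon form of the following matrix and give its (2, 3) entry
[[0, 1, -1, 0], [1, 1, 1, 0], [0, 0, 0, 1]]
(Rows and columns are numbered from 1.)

R1 <=> R2
  [ 1  1   1  0 ]
  [ 0  1  -1  0 ]
  [ 0  0   0  1 ]
R1 := R1 − R2
  [ 1  0   2  0 ]
  [ 0  1  -1  0 ]
  [ 0  0   0  1 ]

-1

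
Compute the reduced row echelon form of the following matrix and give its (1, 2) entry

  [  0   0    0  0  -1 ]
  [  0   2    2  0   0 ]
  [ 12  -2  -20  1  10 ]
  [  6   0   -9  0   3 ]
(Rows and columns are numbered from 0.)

1

ρ1 <-> ρ3
  [ 12  -2  -20  1  10 ]
  [  0   2    2  0   0 ]
  [  0   0    0  0  -1 ]
  [  6   0   -9  0   3 ]
ρ1 → 1/12·ρ1
  [ 1  -1/6  -5/3  1/12  5/6 ]
  [ 0     2     2     0    0 ]
  [ 0     0     0     0   -1 ]
  [ 6     0    -9     0    3 ]
ρ4 → ρ4 − 6·ρ1
  [ 1  -1/6  -5/3  1/12  5/6 ]
  [ 0     2     2     0    0 ]
  [ 0     0     0     0   -1 ]
  [ 0     1     1  -1/2   -2 ]
ρ2 → 1/2·ρ2
  [ 1  -1/6  -5/3  1/12  5/6 ]
  [ 0     1     1     0    0 ]
  [ 0     0     0     0   -1 ]
  [ 0     1     1  -1/2   -2 ]
ρ4 → ρ4 − ρ2
  [ 1  -1/6  -5/3  1/12  5/6 ]
  [ 0     1     1     0    0 ]
  [ 0     0     0     0   -1 ]
  [ 0     0     0  -1/2   -2 ]
ρ3 <-> ρ4
  [ 1  -1/6  -5/3  1/12  5/6 ]
  [ 0     1     1     0    0 ]
  [ 0     0     0  -1/2   -2 ]
  [ 0     0     0     0   -1 ]
ρ3 → -2·ρ3
  [ 1  -1/6  -5/3  1/12  5/6 ]
  [ 0     1     1     0    0 ]
  [ 0     0     0     1    4 ]
  [ 0     0     0     0   -1 ]
ρ4 → -1·ρ4
  [ 1  -1/6  -5/3  1/12  5/6 ]
  [ 0     1     1     0    0 ]
  [ 0     0     0     1    4 ]
  [ 0     0     0     0    1 ]
ρ3 → ρ3 − 4·ρ4
  [ 1  -1/6  -5/3  1/12  5/6 ]
  [ 0     1     1     0    0 ]
  [ 0     0     0     1    0 ]
  [ 0     0     0     0    1 ]
ρ1 → ρ1 − 5/6·ρ4
  [ 1  -1/6  -5/3  1/12  0 ]
  [ 0     1     1     0  0 ]
  [ 0     0     0     1  0 ]
  [ 0     0     0     0  1 ]
ρ1 → ρ1 − 1/12·ρ3
  [ 1  -1/6  -5/3  0  0 ]
  [ 0     1     1  0  0 ]
  [ 0     0     0  1  0 ]
  [ 0     0     0  0  1 ]
ρ1 → ρ1 + 1/6·ρ2
  [ 1  0  -3/2  0  0 ]
  [ 0  1     1  0  0 ]
  [ 0  0     0  1  0 ]
  [ 0  0     0  0  1 ]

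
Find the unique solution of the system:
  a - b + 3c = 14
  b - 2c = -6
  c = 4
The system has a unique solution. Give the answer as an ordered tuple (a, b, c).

Form the augmented matrix and row-reduce:
  [ 1  -1   3  |  14 ]
  [ 0   1  -2  |  -6 ]
  [ 0   0   1  |   4 ]
Add 2 times r3 to r2.
  [ 1  -1  3  |  14 ]
  [ 0   1  0  |   2 ]
  [ 0   0  1  |   4 ]
Subtract 3 times r3 from r1.
  [ 1  -1  0  |  2 ]
  [ 0   1  0  |  2 ]
  [ 0   0  1  |  4 ]
Add r2 to r1.
  [ 1  0  0  |  4 ]
  [ 0  1  0  |  2 ]
  [ 0  0  1  |  4 ]
Reading off the last column: a = 4, b = 2, c = 4.

(4, 2, 4)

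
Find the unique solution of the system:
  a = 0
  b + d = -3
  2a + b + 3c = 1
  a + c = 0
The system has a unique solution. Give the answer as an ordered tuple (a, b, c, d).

(0, 1, 0, -4)

Form the augmented matrix and row-reduce:
  [ 1  0  0  0  |   0 ]
  [ 0  1  0  1  |  -3 ]
  [ 2  1  3  0  |   1 ]
  [ 1  0  1  0  |   0 ]
R3 -> R3 − 2·R1
  [ 1  0  0  0  |   0 ]
  [ 0  1  0  1  |  -3 ]
  [ 0  1  3  0  |   1 ]
  [ 1  0  1  0  |   0 ]
R4 -> R4 − R1
  [ 1  0  0  0  |   0 ]
  [ 0  1  0  1  |  -3 ]
  [ 0  1  3  0  |   1 ]
  [ 0  0  1  0  |   0 ]
R3 -> R3 − R2
  [ 1  0  0   0  |   0 ]
  [ 0  1  0   1  |  -3 ]
  [ 0  0  3  -1  |   4 ]
  [ 0  0  1   0  |   0 ]
R3 -> 1/3·R3
  [ 1  0  0     0  |    0 ]
  [ 0  1  0     1  |   -3 ]
  [ 0  0  1  -1/3  |  4/3 ]
  [ 0  0  1     0  |    0 ]
R4 -> R4 − R3
  [ 1  0  0     0  |     0 ]
  [ 0  1  0     1  |    -3 ]
  [ 0  0  1  -1/3  |   4/3 ]
  [ 0  0  0   1/3  |  -4/3 ]
R4 -> 3·R4
  [ 1  0  0     0  |    0 ]
  [ 0  1  0     1  |   -3 ]
  [ 0  0  1  -1/3  |  4/3 ]
  [ 0  0  0     1  |   -4 ]
R3 -> R3 + 1/3·R4
  [ 1  0  0  0  |   0 ]
  [ 0  1  0  1  |  -3 ]
  [ 0  0  1  0  |   0 ]
  [ 0  0  0  1  |  -4 ]
R2 -> R2 − R4
  [ 1  0  0  0  |   0 ]
  [ 0  1  0  0  |   1 ]
  [ 0  0  1  0  |   0 ]
  [ 0  0  0  1  |  -4 ]
Reading off the last column: a = 0, b = 1, c = 0, d = -4.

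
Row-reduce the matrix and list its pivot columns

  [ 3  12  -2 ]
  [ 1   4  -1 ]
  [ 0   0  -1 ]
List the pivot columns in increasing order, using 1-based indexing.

1, 3

Multiply ρ1 by 1/3.
  [ 1  4  -2/3 ]
  [ 1  4    -1 ]
  [ 0  0    -1 ]
Subtract ρ1 from ρ2.
  [ 1  4  -2/3 ]
  [ 0  0  -1/3 ]
  [ 0  0    -1 ]
Multiply ρ2 by -3.
  [ 1  4  -2/3 ]
  [ 0  0     1 ]
  [ 0  0    -1 ]
Add ρ2 to ρ3.
  [ 1  4  -2/3 ]
  [ 0  0     1 ]
  [ 0  0     0 ]
Add 2/3 times ρ2 to ρ1.
  [ 1  4  0 ]
  [ 0  0  1 ]
  [ 0  0  0 ]
Pivot columns are the columns containing a leading 1.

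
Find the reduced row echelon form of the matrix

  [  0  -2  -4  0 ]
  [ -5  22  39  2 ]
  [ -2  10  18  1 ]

ρ1 <=> ρ2
  [ -5  22  39  2 ]
  [  0  -2  -4  0 ]
  [ -2  10  18  1 ]
ρ1 ← -1/5·ρ1
  [  1  -22/5  -39/5  -2/5 ]
  [  0     -2     -4     0 ]
  [ -2     10     18     1 ]
ρ3 ← ρ3 + 2·ρ1
  [ 1  -22/5  -39/5  -2/5 ]
  [ 0     -2     -4     0 ]
  [ 0    6/5   12/5   1/5 ]
ρ2 ← -1/2·ρ2
  [ 1  -22/5  -39/5  -2/5 ]
  [ 0      1      2     0 ]
  [ 0    6/5   12/5   1/5 ]
ρ3 ← ρ3 − 6/5·ρ2
  [ 1  -22/5  -39/5  -2/5 ]
  [ 0      1      2     0 ]
  [ 0      0      0   1/5 ]
ρ3 ← 5·ρ3
  [ 1  -22/5  -39/5  -2/5 ]
  [ 0      1      2     0 ]
  [ 0      0      0     1 ]
ρ1 ← ρ1 + 2/5·ρ3
  [ 1  -22/5  -39/5  0 ]
  [ 0      1      2  0 ]
  [ 0      0      0  1 ]
ρ1 ← ρ1 + 22/5·ρ2
  [ 1  0  1  0 ]
  [ 0  1  2  0 ]
  [ 0  0  0  1 ]

[[1, 0, 1, 0], [0, 1, 2, 0], [0, 0, 0, 1]]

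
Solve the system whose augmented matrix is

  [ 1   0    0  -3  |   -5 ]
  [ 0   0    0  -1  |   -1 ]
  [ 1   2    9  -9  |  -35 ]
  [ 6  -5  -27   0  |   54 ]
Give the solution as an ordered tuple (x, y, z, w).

R3 := R3 − R1
  [ 1   0    0  -3  |   -5 ]
  [ 0   0    0  -1  |   -1 ]
  [ 0   2    9  -6  |  -30 ]
  [ 6  -5  -27   0  |   54 ]
R4 := R4 − 6·R1
  [ 1   0    0  -3  |   -5 ]
  [ 0   0    0  -1  |   -1 ]
  [ 0   2    9  -6  |  -30 ]
  [ 0  -5  -27  18  |   84 ]
R2 ↔ R3
  [ 1   0    0  -3  |   -5 ]
  [ 0   2    9  -6  |  -30 ]
  [ 0   0    0  -1  |   -1 ]
  [ 0  -5  -27  18  |   84 ]
R2 := 1/2·R2
  [ 1   0    0  -3  |   -5 ]
  [ 0   1  9/2  -3  |  -15 ]
  [ 0   0    0  -1  |   -1 ]
  [ 0  -5  -27  18  |   84 ]
R4 := R4 + 5·R2
  [ 1  0     0  -3  |   -5 ]
  [ 0  1   9/2  -3  |  -15 ]
  [ 0  0     0  -1  |   -1 ]
  [ 0  0  -9/2   3  |    9 ]
R3 ↔ R4
  [ 1  0     0  -3  |   -5 ]
  [ 0  1   9/2  -3  |  -15 ]
  [ 0  0  -9/2   3  |    9 ]
  [ 0  0     0  -1  |   -1 ]
R3 := -2/9·R3
  [ 1  0    0    -3  |   -5 ]
  [ 0  1  9/2    -3  |  -15 ]
  [ 0  0    1  -2/3  |   -2 ]
  [ 0  0    0    -1  |   -1 ]
R4 := -1·R4
  [ 1  0    0    -3  |   -5 ]
  [ 0  1  9/2    -3  |  -15 ]
  [ 0  0    1  -2/3  |   -2 ]
  [ 0  0    0     1  |    1 ]
R3 := R3 + 2/3·R4
  [ 1  0    0  -3  |    -5 ]
  [ 0  1  9/2  -3  |   -15 ]
  [ 0  0    1   0  |  -4/3 ]
  [ 0  0    0   1  |     1 ]
R2 := R2 + 3·R4
  [ 1  0    0  -3  |    -5 ]
  [ 0  1  9/2   0  |   -12 ]
  [ 0  0    1   0  |  -4/3 ]
  [ 0  0    0   1  |     1 ]
R1 := R1 + 3·R4
  [ 1  0    0  0  |    -2 ]
  [ 0  1  9/2  0  |   -12 ]
  [ 0  0    1  0  |  -4/3 ]
  [ 0  0    0  1  |     1 ]
R2 := R2 − 9/2·R3
  [ 1  0  0  0  |    -2 ]
  [ 0  1  0  0  |    -6 ]
  [ 0  0  1  0  |  -4/3 ]
  [ 0  0  0  1  |     1 ]
Reading off the last column: x = -2, y = -6, z = -4/3, w = 1.

(-2, -6, -4/3, 1)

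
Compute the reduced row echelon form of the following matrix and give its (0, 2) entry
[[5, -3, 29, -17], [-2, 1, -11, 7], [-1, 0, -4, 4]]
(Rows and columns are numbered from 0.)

4

R1 → 1/5·R1
  [  1  -3/5  29/5  -17/5 ]
  [ -2     1   -11      7 ]
  [ -1     0    -4      4 ]
R2 → R2 + 2·R1
  [  1  -3/5  29/5  -17/5 ]
  [  0  -1/5   3/5    1/5 ]
  [ -1     0    -4      4 ]
R3 → R3 + R1
  [ 1  -3/5  29/5  -17/5 ]
  [ 0  -1/5   3/5    1/5 ]
  [ 0  -3/5   9/5    3/5 ]
R2 → -5·R2
  [ 1  -3/5  29/5  -17/5 ]
  [ 0     1    -3     -1 ]
  [ 0  -3/5   9/5    3/5 ]
R3 → R3 + 3/5·R2
  [ 1  -3/5  29/5  -17/5 ]
  [ 0     1    -3     -1 ]
  [ 0     0     0      0 ]
R1 → R1 + 3/5·R2
  [ 1  0   4  -4 ]
  [ 0  1  -3  -1 ]
  [ 0  0   0   0 ]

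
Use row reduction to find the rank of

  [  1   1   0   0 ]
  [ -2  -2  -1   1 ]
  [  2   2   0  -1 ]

rank = 3

Add 2 times R1 to R2.
  [ 1  1   0   0 ]
  [ 0  0  -1   1 ]
  [ 2  2   0  -1 ]
Subtract 2 times R1 from R3.
  [ 1  1   0   0 ]
  [ 0  0  -1   1 ]
  [ 0  0   0  -1 ]
Multiply R2 by -1.
  [ 1  1  0   0 ]
  [ 0  0  1  -1 ]
  [ 0  0  0  -1 ]
Multiply R3 by -1.
  [ 1  1  0   0 ]
  [ 0  0  1  -1 ]
  [ 0  0  0   1 ]
Add R3 to R2.
  [ 1  1  0  0 ]
  [ 0  0  1  0 ]
  [ 0  0  0  1 ]
The reduced form has 3 nonzero rows.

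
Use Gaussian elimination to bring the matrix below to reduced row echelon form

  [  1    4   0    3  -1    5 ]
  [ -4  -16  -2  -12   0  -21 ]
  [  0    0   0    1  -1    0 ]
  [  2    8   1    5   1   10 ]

[[1, 4, 0, 0, 2, 0], [0, 0, 1, 0, 2, 0], [0, 0, 0, 1, -1, 0], [0, 0, 0, 0, 0, 1]]

ρ2 -> ρ2 + 4·ρ1
  [ 1  4   0  3  -1   5 ]
  [ 0  0  -2  0  -4  -1 ]
  [ 0  0   0  1  -1   0 ]
  [ 2  8   1  5   1  10 ]
ρ4 -> ρ4 − 2·ρ1
  [ 1  4   0   3  -1   5 ]
  [ 0  0  -2   0  -4  -1 ]
  [ 0  0   0   1  -1   0 ]
  [ 0  0   1  -1   3   0 ]
ρ2 -> -1/2·ρ2
  [ 1  4  0   3  -1    5 ]
  [ 0  0  1   0   2  1/2 ]
  [ 0  0  0   1  -1    0 ]
  [ 0  0  1  -1   3    0 ]
ρ4 -> ρ4 − ρ2
  [ 1  4  0   3  -1     5 ]
  [ 0  0  1   0   2   1/2 ]
  [ 0  0  0   1  -1     0 ]
  [ 0  0  0  -1   1  -1/2 ]
ρ4 -> ρ4 + ρ3
  [ 1  4  0  3  -1     5 ]
  [ 0  0  1  0   2   1/2 ]
  [ 0  0  0  1  -1     0 ]
  [ 0  0  0  0   0  -1/2 ]
ρ4 -> -2·ρ4
  [ 1  4  0  3  -1    5 ]
  [ 0  0  1  0   2  1/2 ]
  [ 0  0  0  1  -1    0 ]
  [ 0  0  0  0   0    1 ]
ρ2 -> ρ2 − 1/2·ρ4
  [ 1  4  0  3  -1  5 ]
  [ 0  0  1  0   2  0 ]
  [ 0  0  0  1  -1  0 ]
  [ 0  0  0  0   0  1 ]
ρ1 -> ρ1 − 5·ρ4
  [ 1  4  0  3  -1  0 ]
  [ 0  0  1  0   2  0 ]
  [ 0  0  0  1  -1  0 ]
  [ 0  0  0  0   0  1 ]
ρ1 -> ρ1 − 3·ρ3
  [ 1  4  0  0   2  0 ]
  [ 0  0  1  0   2  0 ]
  [ 0  0  0  1  -1  0 ]
  [ 0  0  0  0   0  1 ]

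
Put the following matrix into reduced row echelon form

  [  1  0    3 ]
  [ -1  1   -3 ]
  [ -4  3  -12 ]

R2 ← R2 + R1
  [  1  0    3 ]
  [  0  1    0 ]
  [ -4  3  -12 ]
R3 ← R3 + 4·R1
  [ 1  0  3 ]
  [ 0  1  0 ]
  [ 0  3  0 ]
R3 ← R3 − 3·R2
  [ 1  0  3 ]
  [ 0  1  0 ]
  [ 0  0  0 ]

[[1, 0, 3], [0, 1, 0], [0, 0, 0]]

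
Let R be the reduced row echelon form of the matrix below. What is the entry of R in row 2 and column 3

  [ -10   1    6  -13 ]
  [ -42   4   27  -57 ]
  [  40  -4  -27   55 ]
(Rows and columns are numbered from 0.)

Multiply ρ1 by -1/10.
  [   1  -1/10  -3/5  13/10 ]
  [ -42      4    27    -57 ]
  [  40     -4   -27     55 ]
Add 42 times ρ1 to ρ2.
  [  1  -1/10  -3/5  13/10 ]
  [  0   -1/5   9/5  -12/5 ]
  [ 40     -4   -27     55 ]
Subtract 40 times ρ1 from ρ3.
  [ 1  -1/10  -3/5  13/10 ]
  [ 0   -1/5   9/5  -12/5 ]
  [ 0      0    -3      3 ]
Multiply ρ2 by -5.
  [ 1  -1/10  -3/5  13/10 ]
  [ 0      1    -9     12 ]
  [ 0      0    -3      3 ]
Multiply ρ3 by -1/3.
  [ 1  -1/10  -3/5  13/10 ]
  [ 0      1    -9     12 ]
  [ 0      0     1     -1 ]
Add 9 times ρ3 to ρ2.
  [ 1  -1/10  -3/5  13/10 ]
  [ 0      1     0      3 ]
  [ 0      0     1     -1 ]
Add 3/5 times ρ3 to ρ1.
  [ 1  -1/10  0  7/10 ]
  [ 0      1  0     3 ]
  [ 0      0  1    -1 ]
Add 1/10 times ρ2 to ρ1.
  [ 1  0  0   1 ]
  [ 0  1  0   3 ]
  [ 0  0  1  -1 ]

-1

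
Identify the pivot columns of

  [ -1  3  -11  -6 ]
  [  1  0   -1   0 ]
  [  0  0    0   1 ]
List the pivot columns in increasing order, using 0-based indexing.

R1 → -1·R1
  [ 1  -3  11  6 ]
  [ 1   0  -1  0 ]
  [ 0   0   0  1 ]
R2 → R2 − R1
  [ 1  -3   11   6 ]
  [ 0   3  -12  -6 ]
  [ 0   0    0   1 ]
R2 → 1/3·R2
  [ 1  -3  11   6 ]
  [ 0   1  -4  -2 ]
  [ 0   0   0   1 ]
R2 → R2 + 2·R3
  [ 1  -3  11  6 ]
  [ 0   1  -4  0 ]
  [ 0   0   0  1 ]
R1 → R1 − 6·R3
  [ 1  -3  11  0 ]
  [ 0   1  -4  0 ]
  [ 0   0   0  1 ]
R1 → R1 + 3·R2
  [ 1  0  -1  0 ]
  [ 0  1  -4  0 ]
  [ 0  0   0  1 ]
Pivot columns are the columns containing a leading 1.

0, 1, 3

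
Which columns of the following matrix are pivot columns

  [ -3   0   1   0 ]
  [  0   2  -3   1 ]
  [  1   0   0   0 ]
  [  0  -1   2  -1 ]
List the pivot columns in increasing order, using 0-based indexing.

r1 ← -1/3·r1
r3 ← r3 − r1
r2 ← 1/2·r2
r4 ← r4 + r2
r3 ← 3·r3
r4 ← r4 − 1/2·r3
r4 ← -2·r4
r2 ← r2 − 1/2·r4
r2 ← r2 + 3/2·r3
r1 ← r1 + 1/3·r3
Pivot columns are the columns containing a leading 1.

0, 1, 2, 3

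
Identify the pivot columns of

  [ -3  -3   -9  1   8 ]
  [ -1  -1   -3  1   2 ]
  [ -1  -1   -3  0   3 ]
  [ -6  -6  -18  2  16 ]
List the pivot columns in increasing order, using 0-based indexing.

R1 := -1/3·R1
  [  1   1    3  -1/3  -8/3 ]
  [ -1  -1   -3     1     2 ]
  [ -1  -1   -3     0     3 ]
  [ -6  -6  -18     2    16 ]
R2 := R2 + R1
  [  1   1    3  -1/3  -8/3 ]
  [  0   0    0   2/3  -2/3 ]
  [ -1  -1   -3     0     3 ]
  [ -6  -6  -18     2    16 ]
R3 := R3 + R1
  [  1   1    3  -1/3  -8/3 ]
  [  0   0    0   2/3  -2/3 ]
  [  0   0    0  -1/3   1/3 ]
  [ -6  -6  -18     2    16 ]
R4 := R4 + 6·R1
  [ 1  1  3  -1/3  -8/3 ]
  [ 0  0  0   2/3  -2/3 ]
  [ 0  0  0  -1/3   1/3 ]
  [ 0  0  0     0     0 ]
R2 := 3/2·R2
  [ 1  1  3  -1/3  -8/3 ]
  [ 0  0  0     1    -1 ]
  [ 0  0  0  -1/3   1/3 ]
  [ 0  0  0     0     0 ]
R3 := R3 + 1/3·R2
  [ 1  1  3  -1/3  -8/3 ]
  [ 0  0  0     1    -1 ]
  [ 0  0  0     0     0 ]
  [ 0  0  0     0     0 ]
R1 := R1 + 1/3·R2
  [ 1  1  3  0  -3 ]
  [ 0  0  0  1  -1 ]
  [ 0  0  0  0   0 ]
  [ 0  0  0  0   0 ]
Pivot columns are the columns containing a leading 1.

0, 3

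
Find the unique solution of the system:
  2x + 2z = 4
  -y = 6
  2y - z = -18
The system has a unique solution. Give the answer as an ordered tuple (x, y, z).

Form the augmented matrix and row-reduce:
  [ 2   0   2  |    4 ]
  [ 0  -1   0  |    6 ]
  [ 0   2  -1  |  -18 ]
R1 ← 1/2·R1
  [ 1   0   1  |    2 ]
  [ 0  -1   0  |    6 ]
  [ 0   2  -1  |  -18 ]
R2 ← -1·R2
  [ 1  0   1  |    2 ]
  [ 0  1   0  |   -6 ]
  [ 0  2  -1  |  -18 ]
R3 ← R3 − 2·R2
  [ 1  0   1  |   2 ]
  [ 0  1   0  |  -6 ]
  [ 0  0  -1  |  -6 ]
R3 ← -1·R3
  [ 1  0  1  |   2 ]
  [ 0  1  0  |  -6 ]
  [ 0  0  1  |   6 ]
R1 ← R1 − R3
  [ 1  0  0  |  -4 ]
  [ 0  1  0  |  -6 ]
  [ 0  0  1  |   6 ]
Reading off the last column: x = -4, y = -6, z = 6.

(-4, -6, 6)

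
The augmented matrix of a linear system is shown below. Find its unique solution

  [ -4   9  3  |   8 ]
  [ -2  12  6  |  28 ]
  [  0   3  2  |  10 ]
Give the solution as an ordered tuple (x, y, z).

(4, 2, 2)

Multiply R1 by -1/4.
  [  1  -9/4  -3/4  |  -2 ]
  [ -2    12     6  |  28 ]
  [  0     3     2  |  10 ]
Add 2 times R1 to R2.
  [ 1  -9/4  -3/4  |  -2 ]
  [ 0  15/2   9/2  |  24 ]
  [ 0     3     2  |  10 ]
Multiply R2 by 2/15.
  [ 1  -9/4  -3/4  |    -2 ]
  [ 0     1   3/5  |  16/5 ]
  [ 0     3     2  |    10 ]
Subtract 3 times R2 from R3.
  [ 1  -9/4  -3/4  |    -2 ]
  [ 0     1   3/5  |  16/5 ]
  [ 0     0   1/5  |   2/5 ]
Multiply R3 by 5.
  [ 1  -9/4  -3/4  |    -2 ]
  [ 0     1   3/5  |  16/5 ]
  [ 0     0     1  |     2 ]
Subtract 3/5 times R3 from R2.
  [ 1  -9/4  -3/4  |  -2 ]
  [ 0     1     0  |   2 ]
  [ 0     0     1  |   2 ]
Add 3/4 times R3 to R1.
  [ 1  -9/4  0  |  -1/2 ]
  [ 0     1  0  |     2 ]
  [ 0     0  1  |     2 ]
Add 9/4 times R2 to R1.
  [ 1  0  0  |  4 ]
  [ 0  1  0  |  2 ]
  [ 0  0  1  |  2 ]
Reading off the last column: x = 4, y = 2, z = 2.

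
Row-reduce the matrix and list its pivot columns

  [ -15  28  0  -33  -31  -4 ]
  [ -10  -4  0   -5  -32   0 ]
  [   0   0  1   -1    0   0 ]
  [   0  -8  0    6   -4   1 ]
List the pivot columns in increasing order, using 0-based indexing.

ρ1 ← -1/15·ρ1
  [   1  -28/15  0  11/5  31/15  4/15 ]
  [ -10      -4  0    -5    -32     0 ]
  [   0       0  1    -1      0     0 ]
  [   0      -8  0     6     -4     1 ]
ρ2 ← ρ2 + 10·ρ1
  [ 1  -28/15  0  11/5  31/15  4/15 ]
  [ 0   -68/3  0    17  -34/3   8/3 ]
  [ 0       0  1    -1      0     0 ]
  [ 0      -8  0     6     -4     1 ]
ρ2 ← -3/68·ρ2
  [ 1  -28/15  0  11/5  31/15   4/15 ]
  [ 0       1  0  -3/4    1/2  -2/17 ]
  [ 0       0  1    -1      0      0 ]
  [ 0      -8  0     6     -4      1 ]
ρ4 ← ρ4 + 8·ρ2
  [ 1  -28/15  0  11/5  31/15   4/15 ]
  [ 0       1  0  -3/4    1/2  -2/17 ]
  [ 0       0  1    -1      0      0 ]
  [ 0       0  0     0      0   1/17 ]
ρ4 ← 17·ρ4
  [ 1  -28/15  0  11/5  31/15   4/15 ]
  [ 0       1  0  -3/4    1/2  -2/17 ]
  [ 0       0  1    -1      0      0 ]
  [ 0       0  0     0      0      1 ]
ρ2 ← ρ2 + 2/17·ρ4
  [ 1  -28/15  0  11/5  31/15  4/15 ]
  [ 0       1  0  -3/4    1/2     0 ]
  [ 0       0  1    -1      0     0 ]
  [ 0       0  0     0      0     1 ]
ρ1 ← ρ1 − 4/15·ρ4
  [ 1  -28/15  0  11/5  31/15  0 ]
  [ 0       1  0  -3/4    1/2  0 ]
  [ 0       0  1    -1      0  0 ]
  [ 0       0  0     0      0  1 ]
ρ1 ← ρ1 + 28/15·ρ2
  [ 1  0  0   4/5    3  0 ]
  [ 0  1  0  -3/4  1/2  0 ]
  [ 0  0  1    -1    0  0 ]
  [ 0  0  0     0    0  1 ]
Pivot columns are the columns containing a leading 1.

0, 1, 2, 5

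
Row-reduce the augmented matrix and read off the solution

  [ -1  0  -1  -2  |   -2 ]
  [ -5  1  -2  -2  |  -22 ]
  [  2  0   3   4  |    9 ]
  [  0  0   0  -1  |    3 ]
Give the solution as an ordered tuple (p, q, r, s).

R1 -> -1·R1
  [  1  0   1   2  |    2 ]
  [ -5  1  -2  -2  |  -22 ]
  [  2  0   3   4  |    9 ]
  [  0  0   0  -1  |    3 ]
R2 -> R2 + 5·R1
  [ 1  0  1   2  |    2 ]
  [ 0  1  3   8  |  -12 ]
  [ 2  0  3   4  |    9 ]
  [ 0  0  0  -1  |    3 ]
R3 -> R3 − 2·R1
  [ 1  0  1   2  |    2 ]
  [ 0  1  3   8  |  -12 ]
  [ 0  0  1   0  |    5 ]
  [ 0  0  0  -1  |    3 ]
R4 -> -1·R4
  [ 1  0  1  2  |    2 ]
  [ 0  1  3  8  |  -12 ]
  [ 0  0  1  0  |    5 ]
  [ 0  0  0  1  |   -3 ]
R2 -> R2 − 8·R4
  [ 1  0  1  2  |   2 ]
  [ 0  1  3  0  |  12 ]
  [ 0  0  1  0  |   5 ]
  [ 0  0  0  1  |  -3 ]
R1 -> R1 − 2·R4
  [ 1  0  1  0  |   8 ]
  [ 0  1  3  0  |  12 ]
  [ 0  0  1  0  |   5 ]
  [ 0  0  0  1  |  -3 ]
R2 -> R2 − 3·R3
  [ 1  0  1  0  |   8 ]
  [ 0  1  0  0  |  -3 ]
  [ 0  0  1  0  |   5 ]
  [ 0  0  0  1  |  -3 ]
R1 -> R1 − R3
  [ 1  0  0  0  |   3 ]
  [ 0  1  0  0  |  -3 ]
  [ 0  0  1  0  |   5 ]
  [ 0  0  0  1  |  -3 ]
Reading off the last column: p = 3, q = -3, r = 5, s = -3.

(3, -3, 5, -3)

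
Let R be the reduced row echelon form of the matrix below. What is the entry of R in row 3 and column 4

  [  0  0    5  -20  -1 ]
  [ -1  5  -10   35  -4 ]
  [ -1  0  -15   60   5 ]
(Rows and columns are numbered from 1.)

R1 ↔ R2
  [ -1  5  -10   35  -4 ]
  [  0  0    5  -20  -1 ]
  [ -1  0  -15   60   5 ]
R1 -> -1·R1
  [  1  -5   10  -35   4 ]
  [  0   0    5  -20  -1 ]
  [ -1   0  -15   60   5 ]
R3 -> R3 + R1
  [ 1  -5  10  -35   4 ]
  [ 0   0   5  -20  -1 ]
  [ 0  -5  -5   25   9 ]
R2 ↔ R3
  [ 1  -5  10  -35   4 ]
  [ 0  -5  -5   25   9 ]
  [ 0   0   5  -20  -1 ]
R2 -> -1/5·R2
  [ 1  -5  10  -35     4 ]
  [ 0   1   1   -5  -9/5 ]
  [ 0   0   5  -20    -1 ]
R3 -> 1/5·R3
  [ 1  -5  10  -35     4 ]
  [ 0   1   1   -5  -9/5 ]
  [ 0   0   1   -4  -1/5 ]
R2 -> R2 − R3
  [ 1  -5  10  -35     4 ]
  [ 0   1   0   -1  -8/5 ]
  [ 0   0   1   -4  -1/5 ]
R1 -> R1 − 10·R3
  [ 1  -5  0   5     6 ]
  [ 0   1  0  -1  -8/5 ]
  [ 0   0  1  -4  -1/5 ]
R1 -> R1 + 5·R2
  [ 1  0  0   0    -2 ]
  [ 0  1  0  -1  -8/5 ]
  [ 0  0  1  -4  -1/5 ]

-4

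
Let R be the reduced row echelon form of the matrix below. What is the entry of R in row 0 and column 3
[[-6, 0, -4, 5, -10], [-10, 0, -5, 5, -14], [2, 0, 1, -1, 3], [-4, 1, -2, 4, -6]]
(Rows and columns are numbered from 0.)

1/2

Multiply R1 by -1/6.
Add 10 times R1 to R2.
Subtract 2 times R1 from R3.
Add 4 times R1 to R4.
Swap R2 and R4.
Multiply R3 by -3.
Subtract 5/3 times R3 from R4.
Subtract R4 from R3.
Subtract 2/3 times R4 from R2.
Subtract 5/3 times R4 from R1.
Subtract 2/3 times R3 from R2.
Subtract 2/3 times R3 from R1.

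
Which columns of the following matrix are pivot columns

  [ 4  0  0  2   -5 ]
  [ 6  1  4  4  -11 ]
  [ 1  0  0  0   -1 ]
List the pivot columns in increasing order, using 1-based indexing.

Multiply ρ1 by 1/4.
  [ 1  0  0  1/2  -5/4 ]
  [ 6  1  4    4   -11 ]
  [ 1  0  0    0    -1 ]
Subtract 6 times ρ1 from ρ2.
  [ 1  0  0  1/2  -5/4 ]
  [ 0  1  4    1  -7/2 ]
  [ 1  0  0    0    -1 ]
Subtract ρ1 from ρ3.
  [ 1  0  0   1/2  -5/4 ]
  [ 0  1  4     1  -7/2 ]
  [ 0  0  0  -1/2   1/4 ]
Multiply ρ3 by -2.
  [ 1  0  0  1/2  -5/4 ]
  [ 0  1  4    1  -7/2 ]
  [ 0  0  0    1  -1/2 ]
Subtract ρ3 from ρ2.
  [ 1  0  0  1/2  -5/4 ]
  [ 0  1  4    0    -3 ]
  [ 0  0  0    1  -1/2 ]
Subtract 1/2 times ρ3 from ρ1.
  [ 1  0  0  0    -1 ]
  [ 0  1  4  0    -3 ]
  [ 0  0  0  1  -1/2 ]
Pivot columns are the columns containing a leading 1.

1, 2, 4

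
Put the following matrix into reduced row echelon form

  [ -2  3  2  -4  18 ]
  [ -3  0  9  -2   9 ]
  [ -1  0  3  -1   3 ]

R1 -> -1/2·R1
  [  1  -3/2  -1   2  -9 ]
  [ -3     0   9  -2   9 ]
  [ -1     0   3  -1   3 ]
R2 -> R2 + 3·R1
  [  1  -3/2  -1   2   -9 ]
  [  0  -9/2   6   4  -18 ]
  [ -1     0   3  -1    3 ]
R3 -> R3 + R1
  [ 1  -3/2  -1  2   -9 ]
  [ 0  -9/2   6  4  -18 ]
  [ 0  -3/2   2  1   -6 ]
R2 -> -2/9·R2
  [ 1  -3/2    -1     2  -9 ]
  [ 0     1  -4/3  -8/9   4 ]
  [ 0  -3/2     2     1  -6 ]
R3 -> R3 + 3/2·R2
  [ 1  -3/2    -1     2  -9 ]
  [ 0     1  -4/3  -8/9   4 ]
  [ 0     0     0  -1/3   0 ]
R3 -> -3·R3
  [ 1  -3/2    -1     2  -9 ]
  [ 0     1  -4/3  -8/9   4 ]
  [ 0     0     0     1   0 ]
R2 -> R2 + 8/9·R3
  [ 1  -3/2    -1  2  -9 ]
  [ 0     1  -4/3  0   4 ]
  [ 0     0     0  1   0 ]
R1 -> R1 − 2·R3
  [ 1  -3/2    -1  0  -9 ]
  [ 0     1  -4/3  0   4 ]
  [ 0     0     0  1   0 ]
R1 -> R1 + 3/2·R2
  [ 1  0    -3  0  -3 ]
  [ 0  1  -4/3  0   4 ]
  [ 0  0     0  1   0 ]

[[1, 0, -3, 0, -3], [0, 1, -4/3, 0, 4], [0, 0, 0, 1, 0]]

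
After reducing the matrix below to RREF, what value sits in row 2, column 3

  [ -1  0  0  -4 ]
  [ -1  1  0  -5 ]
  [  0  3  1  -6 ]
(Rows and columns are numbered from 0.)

ρ1 -> -1·ρ1
  [  1  0  0   4 ]
  [ -1  1  0  -5 ]
  [  0  3  1  -6 ]
ρ2 -> ρ2 + ρ1
  [ 1  0  0   4 ]
  [ 0  1  0  -1 ]
  [ 0  3  1  -6 ]
ρ3 -> ρ3 − 3·ρ2
  [ 1  0  0   4 ]
  [ 0  1  0  -1 ]
  [ 0  0  1  -3 ]

-3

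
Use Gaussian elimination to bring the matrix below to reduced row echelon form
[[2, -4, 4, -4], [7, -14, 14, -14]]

R1 ← 1/2·R1
  [ 1   -2   2   -2 ]
  [ 7  -14  14  -14 ]
R2 ← R2 − 7·R1
  [ 1  -2  2  -2 ]
  [ 0   0  0   0 ]

[[1, -2, 2, -2], [0, 0, 0, 0]]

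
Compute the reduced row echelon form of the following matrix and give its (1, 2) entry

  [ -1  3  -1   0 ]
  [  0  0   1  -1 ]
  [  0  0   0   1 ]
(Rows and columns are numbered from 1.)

r1 := -1·r1
  [ 1  -3  1   0 ]
  [ 0   0  1  -1 ]
  [ 0   0  0   1 ]
r2 := r2 + r3
  [ 1  -3  1  0 ]
  [ 0   0  1  0 ]
  [ 0   0  0  1 ]
r1 := r1 − r2
  [ 1  -3  0  0 ]
  [ 0   0  1  0 ]
  [ 0   0  0  1 ]

-3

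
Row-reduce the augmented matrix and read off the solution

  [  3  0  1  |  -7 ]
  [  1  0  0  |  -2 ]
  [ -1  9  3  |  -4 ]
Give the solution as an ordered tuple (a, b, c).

Multiply R1 by 1/3.
  [  1  0  1/3  |  -7/3 ]
  [  1  0    0  |    -2 ]
  [ -1  9    3  |    -4 ]
Subtract R1 from R2.
  [  1  0   1/3  |  -7/3 ]
  [  0  0  -1/3  |   1/3 ]
  [ -1  9     3  |    -4 ]
Add R1 to R3.
  [ 1  0   1/3  |   -7/3 ]
  [ 0  0  -1/3  |    1/3 ]
  [ 0  9  10/3  |  -19/3 ]
Swap R2 and R3.
  [ 1  0   1/3  |   -7/3 ]
  [ 0  9  10/3  |  -19/3 ]
  [ 0  0  -1/3  |    1/3 ]
Multiply R2 by 1/9.
  [ 1  0    1/3  |    -7/3 ]
  [ 0  1  10/27  |  -19/27 ]
  [ 0  0   -1/3  |     1/3 ]
Multiply R3 by -3.
  [ 1  0    1/3  |    -7/3 ]
  [ 0  1  10/27  |  -19/27 ]
  [ 0  0      1  |      -1 ]
Subtract 10/27 times R3 from R2.
  [ 1  0  1/3  |  -7/3 ]
  [ 0  1    0  |  -1/3 ]
  [ 0  0    1  |    -1 ]
Subtract 1/3 times R3 from R1.
  [ 1  0  0  |    -2 ]
  [ 0  1  0  |  -1/3 ]
  [ 0  0  1  |    -1 ]
Reading off the last column: a = -2, b = -1/3, c = -1.

(-2, -1/3, -1)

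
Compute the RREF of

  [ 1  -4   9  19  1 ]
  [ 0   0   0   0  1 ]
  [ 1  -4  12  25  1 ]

[[1, -4, 0, 1, 0], [0, 0, 1, 2, 0], [0, 0, 0, 0, 1]]

Subtract R1 from R3.
Swap R2 and R3.
Multiply R2 by 1/3.
Subtract R3 from R1.
Subtract 9 times R2 from R1.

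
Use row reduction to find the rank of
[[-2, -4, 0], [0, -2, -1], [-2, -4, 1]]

R1 -> -1/2·R1
R3 -> R3 + 2·R1
R2 -> -1/2·R2
R2 -> R2 − 1/2·R3
R1 -> R1 − 2·R2
The reduced form has 3 nonzero rows.

rank = 3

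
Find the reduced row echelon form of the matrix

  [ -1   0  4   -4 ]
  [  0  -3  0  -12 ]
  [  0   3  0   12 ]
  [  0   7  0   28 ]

[[1, 0, -4, 4], [0, 1, 0, 4], [0, 0, 0, 0], [0, 0, 0, 0]]

R1 ← -1·R1
R2 ← -1/3·R2
R3 ← R3 − 3·R2
R4 ← R4 − 7·R2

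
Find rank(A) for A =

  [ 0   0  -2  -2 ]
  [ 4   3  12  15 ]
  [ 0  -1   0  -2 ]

R1 ↔ R2
  [ 4   3  12  15 ]
  [ 0   0  -2  -2 ]
  [ 0  -1   0  -2 ]
R1 ← 1/4·R1
  [ 1  3/4   3  15/4 ]
  [ 0    0  -2    -2 ]
  [ 0   -1   0    -2 ]
R2 ↔ R3
  [ 1  3/4   3  15/4 ]
  [ 0   -1   0    -2 ]
  [ 0    0  -2    -2 ]
R2 ← -1·R2
  [ 1  3/4   3  15/4 ]
  [ 0    1   0     2 ]
  [ 0    0  -2    -2 ]
R3 ← -1/2·R3
  [ 1  3/4  3  15/4 ]
  [ 0    1  0     2 ]
  [ 0    0  1     1 ]
R1 ← R1 − 3·R3
  [ 1  3/4  0  3/4 ]
  [ 0    1  0    2 ]
  [ 0    0  1    1 ]
R1 ← R1 − 3/4·R2
  [ 1  0  0  -3/4 ]
  [ 0  1  0     2 ]
  [ 0  0  1     1 ]
The reduced form has 3 nonzero rows.

rank = 3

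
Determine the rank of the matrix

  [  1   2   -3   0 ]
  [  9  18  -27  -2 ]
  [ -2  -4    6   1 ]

ρ2 -> ρ2 − 9·ρ1
ρ3 -> ρ3 + 2·ρ1
ρ2 -> -1/2·ρ2
ρ3 -> ρ3 − ρ2
The reduced form has 2 nonzero rows.

rank = 2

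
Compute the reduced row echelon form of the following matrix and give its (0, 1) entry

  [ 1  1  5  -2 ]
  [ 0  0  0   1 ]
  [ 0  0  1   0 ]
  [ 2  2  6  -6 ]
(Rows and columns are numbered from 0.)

Subtract 2 times r1 from r4.
  [ 1  1   5  -2 ]
  [ 0  0   0   1 ]
  [ 0  0   1   0 ]
  [ 0  0  -4  -2 ]
Swap r2 and r3.
  [ 1  1   5  -2 ]
  [ 0  0   1   0 ]
  [ 0  0   0   1 ]
  [ 0  0  -4  -2 ]
Add 4 times r2 to r4.
  [ 1  1  5  -2 ]
  [ 0  0  1   0 ]
  [ 0  0  0   1 ]
  [ 0  0  0  -2 ]
Add 2 times r3 to r4.
  [ 1  1  5  -2 ]
  [ 0  0  1   0 ]
  [ 0  0  0   1 ]
  [ 0  0  0   0 ]
Add 2 times r3 to r1.
  [ 1  1  5  0 ]
  [ 0  0  1  0 ]
  [ 0  0  0  1 ]
  [ 0  0  0  0 ]
Subtract 5 times r2 from r1.
  [ 1  1  0  0 ]
  [ 0  0  1  0 ]
  [ 0  0  0  1 ]
  [ 0  0  0  0 ]

1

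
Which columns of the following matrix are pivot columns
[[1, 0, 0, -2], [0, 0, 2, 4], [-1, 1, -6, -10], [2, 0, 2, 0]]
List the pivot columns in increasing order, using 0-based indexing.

R3 := R3 + R1
  [ 1  0   0   -2 ]
  [ 0  0   2    4 ]
  [ 0  1  -6  -12 ]
  [ 2  0   2    0 ]
R4 := R4 − 2·R1
  [ 1  0   0   -2 ]
  [ 0  0   2    4 ]
  [ 0  1  -6  -12 ]
  [ 0  0   2    4 ]
R2 <-> R3
  [ 1  0   0   -2 ]
  [ 0  1  -6  -12 ]
  [ 0  0   2    4 ]
  [ 0  0   2    4 ]
R3 := 1/2·R3
  [ 1  0   0   -2 ]
  [ 0  1  -6  -12 ]
  [ 0  0   1    2 ]
  [ 0  0   2    4 ]
R4 := R4 − 2·R3
  [ 1  0   0   -2 ]
  [ 0  1  -6  -12 ]
  [ 0  0   1    2 ]
  [ 0  0   0    0 ]
R2 := R2 + 6·R3
  [ 1  0  0  -2 ]
  [ 0  1  0   0 ]
  [ 0  0  1   2 ]
  [ 0  0  0   0 ]
Pivot columns are the columns containing a leading 1.

0, 1, 2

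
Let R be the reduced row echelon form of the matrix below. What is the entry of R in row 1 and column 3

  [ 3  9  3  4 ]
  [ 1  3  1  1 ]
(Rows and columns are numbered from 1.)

1

Multiply ρ1 by 1/3.
  [ 1  3  1  4/3 ]
  [ 1  3  1    1 ]
Subtract ρ1 from ρ2.
  [ 1  3  1   4/3 ]
  [ 0  0  0  -1/3 ]
Multiply ρ2 by -3.
  [ 1  3  1  4/3 ]
  [ 0  0  0    1 ]
Subtract 4/3 times ρ2 from ρ1.
  [ 1  3  1  0 ]
  [ 0  0  0  1 ]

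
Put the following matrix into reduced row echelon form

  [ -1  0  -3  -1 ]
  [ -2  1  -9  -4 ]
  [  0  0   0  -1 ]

[[1, 0, 3, 0], [0, 1, -3, 0], [0, 0, 0, 1]]

ρ1 -> -1·ρ1
ρ2 -> ρ2 + 2·ρ1
ρ3 -> -1·ρ3
ρ2 -> ρ2 + 2·ρ3
ρ1 -> ρ1 − ρ3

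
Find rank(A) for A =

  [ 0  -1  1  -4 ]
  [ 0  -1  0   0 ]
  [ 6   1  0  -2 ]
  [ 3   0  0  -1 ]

Swap ρ1 and ρ3.
Multiply ρ1 by 1/6.
Subtract 3 times ρ1 from ρ4.
Multiply ρ2 by -1.
Add ρ2 to ρ3.
Add 1/2 times ρ2 to ρ4.
Subtract 1/6 times ρ2 from ρ1.
The reduced form has 3 nonzero rows.

rank = 3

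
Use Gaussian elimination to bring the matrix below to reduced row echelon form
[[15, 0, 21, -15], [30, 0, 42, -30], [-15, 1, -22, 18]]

Multiply R1 by 1/15.
  [   1  0  7/5   -1 ]
  [  30  0   42  -30 ]
  [ -15  1  -22   18 ]
Subtract 30 times R1 from R2.
  [   1  0  7/5  -1 ]
  [   0  0    0   0 ]
  [ -15  1  -22  18 ]
Add 15 times R1 to R3.
  [ 1  0  7/5  -1 ]
  [ 0  0    0   0 ]
  [ 0  1   -1   3 ]
Swap R2 and R3.
  [ 1  0  7/5  -1 ]
  [ 0  1   -1   3 ]
  [ 0  0    0   0 ]

[[1, 0, 7/5, -1], [0, 1, -1, 3], [0, 0, 0, 0]]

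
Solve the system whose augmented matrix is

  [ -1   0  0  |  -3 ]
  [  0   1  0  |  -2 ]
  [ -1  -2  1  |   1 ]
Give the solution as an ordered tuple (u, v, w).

(3, -2, 0)

R1 := -1·R1
  [  1   0  0  |   3 ]
  [  0   1  0  |  -2 ]
  [ -1  -2  1  |   1 ]
R3 := R3 + R1
  [ 1   0  0  |   3 ]
  [ 0   1  0  |  -2 ]
  [ 0  -2  1  |   4 ]
R3 := R3 + 2·R2
  [ 1  0  0  |   3 ]
  [ 0  1  0  |  -2 ]
  [ 0  0  1  |   0 ]
Reading off the last column: u = 3, v = -2, w = 0.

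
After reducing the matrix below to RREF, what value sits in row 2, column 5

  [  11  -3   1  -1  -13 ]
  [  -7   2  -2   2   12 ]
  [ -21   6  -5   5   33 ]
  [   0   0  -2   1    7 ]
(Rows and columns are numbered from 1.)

ρ1 -> 1/11·ρ1
  [   1  -3/11  1/11  -1/11  -13/11 ]
  [  -7      2    -2      2      12 ]
  [ -21      6    -5      5      33 ]
  [   0      0    -2      1       7 ]
ρ2 -> ρ2 + 7·ρ1
  [   1  -3/11    1/11  -1/11  -13/11 ]
  [   0   1/11  -15/11  15/11   41/11 ]
  [ -21      6      -5      5      33 ]
  [   0      0      -2      1       7 ]
ρ3 -> ρ3 + 21·ρ1
  [ 1  -3/11    1/11  -1/11  -13/11 ]
  [ 0   1/11  -15/11  15/11   41/11 ]
  [ 0   3/11  -34/11  34/11   90/11 ]
  [ 0      0      -2      1       7 ]
ρ2 -> 11·ρ2
  [ 1  -3/11    1/11  -1/11  -13/11 ]
  [ 0      1     -15     15      41 ]
  [ 0   3/11  -34/11  34/11   90/11 ]
  [ 0      0      -2      1       7 ]
ρ3 -> ρ3 − 3/11·ρ2
  [ 1  -3/11  1/11  -1/11  -13/11 ]
  [ 0      1   -15     15      41 ]
  [ 0      0     1     -1      -3 ]
  [ 0      0    -2      1       7 ]
ρ4 -> ρ4 + 2·ρ3
  [ 1  -3/11  1/11  -1/11  -13/11 ]
  [ 0      1   -15     15      41 ]
  [ 0      0     1     -1      -3 ]
  [ 0      0     0     -1       1 ]
ρ4 -> -1·ρ4
  [ 1  -3/11  1/11  -1/11  -13/11 ]
  [ 0      1   -15     15      41 ]
  [ 0      0     1     -1      -3 ]
  [ 0      0     0      1      -1 ]
ρ3 -> ρ3 + ρ4
  [ 1  -3/11  1/11  -1/11  -13/11 ]
  [ 0      1   -15     15      41 ]
  [ 0      0     1      0      -4 ]
  [ 0      0     0      1      -1 ]
ρ2 -> ρ2 − 15·ρ4
  [ 1  -3/11  1/11  -1/11  -13/11 ]
  [ 0      1   -15      0      56 ]
  [ 0      0     1      0      -4 ]
  [ 0      0     0      1      -1 ]
ρ1 -> ρ1 + 1/11·ρ4
  [ 1  -3/11  1/11  0  -14/11 ]
  [ 0      1   -15  0      56 ]
  [ 0      0     1  0      -4 ]
  [ 0      0     0  1      -1 ]
ρ2 -> ρ2 + 15·ρ3
  [ 1  -3/11  1/11  0  -14/11 ]
  [ 0      1     0  0      -4 ]
  [ 0      0     1  0      -4 ]
  [ 0      0     0  1      -1 ]
ρ1 -> ρ1 − 1/11·ρ3
  [ 1  -3/11  0  0  -10/11 ]
  [ 0      1  0  0      -4 ]
  [ 0      0  1  0      -4 ]
  [ 0      0  0  1      -1 ]
ρ1 -> ρ1 + 3/11·ρ2
  [ 1  0  0  0  -2 ]
  [ 0  1  0  0  -4 ]
  [ 0  0  1  0  -4 ]
  [ 0  0  0  1  -1 ]

-4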